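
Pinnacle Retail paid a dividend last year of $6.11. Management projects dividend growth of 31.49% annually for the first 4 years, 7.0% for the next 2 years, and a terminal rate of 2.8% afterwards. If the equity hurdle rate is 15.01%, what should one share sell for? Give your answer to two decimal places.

$129.37

Three-stage DDM. Project D₁…D_6; terminal Gordon value at t=6 with g = 0.028; discount at r = 0.1501.
D_1 = 8.0340
D_2 = 10.5640
D_3 = 13.8905
D_4 = 18.2647
D_5 = 19.5432
D_6 = 20.9112
TV_6 = 21.4967/(0.1501−0.028) = 176.0585
P₀ = Σ Dₜ/(1+r)ᵗ + TV_6/(1+r)^6 = 129.3654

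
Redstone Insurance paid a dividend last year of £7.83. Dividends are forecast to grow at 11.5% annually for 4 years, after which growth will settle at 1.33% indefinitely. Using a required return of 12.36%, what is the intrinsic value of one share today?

£100.48

Two-stage DDM. Project D₁…D_4 at 0.115, terminal growth 0.0133, discount at r = 0.1236.
D_1 = 8.7304
D_2 = 9.7345
D_3 = 10.8539
D_4 = 12.1021
Terminal value at t=4: TV = D_5/(r−g) = 12.2631/(0.1236−0.0133) = 111.1793
P₀ = 8.7304/(1+0.1236)^1 + 9.7345/(1+0.1236)^2 + 10.8539/(1+0.1236)^3 + 12.1021/(1+0.1236)^4 + 111.1793/(1+0.1236)^4 = 100.4805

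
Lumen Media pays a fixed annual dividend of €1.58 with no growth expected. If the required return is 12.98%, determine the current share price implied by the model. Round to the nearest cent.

€12.17

Zero-growth DDM (perpetuity): P₀ = D/r = 1.58 / 0.1298 = 12.1726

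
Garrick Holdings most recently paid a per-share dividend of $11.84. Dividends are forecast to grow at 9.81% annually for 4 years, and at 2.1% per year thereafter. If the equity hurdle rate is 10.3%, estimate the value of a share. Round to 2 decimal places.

Two-stage DDM. Project D₁…D_4 at 0.0981, terminal growth 0.021, discount at r = 0.103.
D_1 = 13.0015
D_2 = 14.2770
D_3 = 15.6775
D_4 = 17.2155
Terminal value at t=4: TV = D_5/(r−g) = 17.5770/(0.103−0.021) = 214.3538
P₀ = 13.0015/(1+0.103)^1 + 14.2770/(1+0.103)^2 + 15.6775/(1+0.103)^3 + 17.2155/(1+0.103)^4 + 214.3538/(1+0.103)^4 = 191.6565

$191.66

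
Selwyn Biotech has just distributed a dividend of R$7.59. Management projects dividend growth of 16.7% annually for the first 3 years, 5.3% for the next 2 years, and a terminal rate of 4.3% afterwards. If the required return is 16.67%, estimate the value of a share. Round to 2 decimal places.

Three-stage DDM. Project D₁…D_5; terminal Gordon value at t=5 with g = 0.043; discount at r = 0.1667.
D_1 = 8.8575
D_2 = 10.3367
D_3 = 12.0630
D_4 = 12.7023
D_5 = 13.3755
TV_5 = 13.9507/(0.1667−0.043) = 112.7783
P₀ = Σ Dₜ/(1+r)ᵗ + TV_5/(1+r)^5 = 87.9959

R$88.00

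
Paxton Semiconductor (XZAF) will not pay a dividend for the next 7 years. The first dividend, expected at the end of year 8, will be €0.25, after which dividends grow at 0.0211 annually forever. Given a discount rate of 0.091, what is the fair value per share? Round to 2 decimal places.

€1.94

Deferred-dividend DDM. At t=7 the remaining stream is a growing perpetuity with first payment D_8 = 0.25.
V_7 = D_8/(r−g) = 0.25/(0.091−0.0211) = 3.5765
P₀ = V_7/(1+r)^7 = 3.5765/(1+0.091)^7 = 1.9440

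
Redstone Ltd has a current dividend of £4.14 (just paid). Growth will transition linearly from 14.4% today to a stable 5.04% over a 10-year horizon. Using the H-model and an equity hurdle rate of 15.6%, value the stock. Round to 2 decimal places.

H-model: P₀ = D₀[(1+g_L) + H(g_S−g_L)]/(r−g_L), with H = 10/2 = 5.
P₀ = 4.14 × [(1+0.0504) + 5×(0.144−0.0504)] / (0.156−0.0504)
   = 4.14 × 1.5184 / 0.1056 = 59.5282

£59.53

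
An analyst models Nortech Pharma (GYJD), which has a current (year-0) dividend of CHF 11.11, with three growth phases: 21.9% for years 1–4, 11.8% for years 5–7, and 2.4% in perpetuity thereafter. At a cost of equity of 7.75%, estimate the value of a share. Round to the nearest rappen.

CHF 509.00

Three-stage DDM. Project D₁…D_7; terminal Gordon value at t=7 with g = 0.024; discount at r = 0.0775.
D_1 = 13.5431
D_2 = 16.5090
D_3 = 20.1245
D_4 = 24.5318
D_5 = 27.4265
D_6 = 30.6628
D_7 = 34.2811
TV_7 = 35.1038/(0.0775−0.024) = 656.1460
P₀ = Σ Dₜ/(1+r)ᵗ + TV_7/(1+r)^7 = 508.9982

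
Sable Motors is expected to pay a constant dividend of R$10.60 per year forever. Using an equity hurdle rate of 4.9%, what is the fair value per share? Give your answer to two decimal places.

R$216.33

Zero-growth DDM (perpetuity): P₀ = D/r = 10.60 / 0.049 = 216.3265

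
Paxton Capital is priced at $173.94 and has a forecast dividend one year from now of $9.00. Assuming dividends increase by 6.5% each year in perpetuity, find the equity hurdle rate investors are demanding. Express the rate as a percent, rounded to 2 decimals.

Rearranging the constant-growth DDM: r = D₁/P₀ + g.
r = 9.0000 / 173.94 + 0.065 = 0.05174 + 0.065 = 0.11674

11.67%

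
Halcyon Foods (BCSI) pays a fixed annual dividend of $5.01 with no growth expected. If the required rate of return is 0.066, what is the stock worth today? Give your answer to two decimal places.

Zero-growth DDM (perpetuity): P₀ = D/r = 5.01 / 0.066 = 75.9091

$75.91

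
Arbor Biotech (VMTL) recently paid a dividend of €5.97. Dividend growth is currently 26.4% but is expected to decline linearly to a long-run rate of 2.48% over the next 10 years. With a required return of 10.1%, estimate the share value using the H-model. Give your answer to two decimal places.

H-model: P₀ = D₀[(1+g_L) + H(g_S−g_L)]/(r−g_L), with H = 10/2 = 5.
P₀ = 5.97 × [(1+0.0248) + 5×(0.264−0.0248)] / (0.101−0.0248)
   = 5.97 × 2.2208 / 0.0762 = 173.9918

€173.99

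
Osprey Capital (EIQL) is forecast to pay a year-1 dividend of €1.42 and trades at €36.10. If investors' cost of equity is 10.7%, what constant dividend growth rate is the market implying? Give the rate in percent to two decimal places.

6.77%

From P₀ = D₁/(r − g), the implied growth is g = r − D₁/P₀.
g = 0.107 − 1.42/36.10 = 0.107 − 0.03934 = 0.06766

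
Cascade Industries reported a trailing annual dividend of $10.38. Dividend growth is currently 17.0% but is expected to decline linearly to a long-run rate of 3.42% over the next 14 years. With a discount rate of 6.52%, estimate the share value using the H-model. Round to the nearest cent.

$664.59

H-model: P₀ = D₀[(1+g_L) + H(g_S−g_L)]/(r−g_L), with H = 14/2 = 7.
P₀ = 10.38 × [(1+0.0342) + 7×(0.17−0.0342)] / (0.0652−0.0342)
   = 10.38 × 1.9848 / 0.031 = 664.5879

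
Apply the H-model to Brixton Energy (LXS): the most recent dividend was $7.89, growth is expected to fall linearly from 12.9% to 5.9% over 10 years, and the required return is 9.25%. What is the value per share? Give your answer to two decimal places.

$331.85

H-model: P₀ = D₀[(1+g_L) + H(g_S−g_L)]/(r−g_L), with H = 10/2 = 5.
P₀ = 7.89 × [(1+0.059) + 5×(0.129−0.059)] / (0.0925−0.059)
   = 7.89 × 1.4090 / 0.0335 = 331.8510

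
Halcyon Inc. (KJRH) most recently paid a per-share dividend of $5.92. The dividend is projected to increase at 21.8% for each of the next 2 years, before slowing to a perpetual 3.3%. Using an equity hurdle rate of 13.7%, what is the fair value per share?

$80.61

Two-stage DDM. Project D₁…D_2 at 0.218, terminal growth 0.033, discount at r = 0.137.
D_1 = 7.2106
D_2 = 8.7825
Terminal value at t=2: TV = D_3/(r−g) = 9.0723/(0.137−0.033) = 87.2335
P₀ = 7.2106/(1+0.137)^1 + 8.7825/(1+0.137)^2 + 87.2335/(1+0.137)^2 = 80.6133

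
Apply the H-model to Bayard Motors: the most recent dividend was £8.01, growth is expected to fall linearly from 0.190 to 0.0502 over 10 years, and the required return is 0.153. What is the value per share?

H-model: P₀ = D₀[(1+g_L) + H(g_S−g_L)]/(r−g_L), with H = 10/2 = 5.
P₀ = 8.01 × [(1+0.0502) + 5×(0.19−0.0502)] / (0.153−0.0502)
   = 8.01 × 1.7492 / 0.1028 = 136.2947

£136.29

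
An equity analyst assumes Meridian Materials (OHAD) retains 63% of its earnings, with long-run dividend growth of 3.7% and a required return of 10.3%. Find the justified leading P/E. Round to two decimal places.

Payout ratio b = 1 − 0.63 = 0.37.
Justified leading P/E = b/(r−g) = 0.37/(0.103−0.037) = 5.6061

5.61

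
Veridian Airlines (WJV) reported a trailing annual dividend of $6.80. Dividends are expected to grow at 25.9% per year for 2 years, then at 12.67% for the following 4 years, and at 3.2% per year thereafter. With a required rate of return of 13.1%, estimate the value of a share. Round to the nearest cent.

Three-stage DDM. Project D₁…D_6; terminal Gordon value at t=6 with g = 0.032; discount at r = 0.131.
D_1 = 8.5612
D_2 = 10.7786
D_3 = 12.1442
D_4 = 13.6829
D_5 = 15.4165
D_6 = 17.3697
TV_6 = 17.9256/(0.131−0.032) = 181.0665
P₀ = Σ Dₜ/(1+r)ᵗ + TV_6/(1+r)^6 = 135.8910

$135.89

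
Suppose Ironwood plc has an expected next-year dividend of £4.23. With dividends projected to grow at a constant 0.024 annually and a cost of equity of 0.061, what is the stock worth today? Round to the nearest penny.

£114.32

Gordon growth model: P₀ = D₁/(r − g), with D₁ = 4.23 given directly.
P₀ = 4.2300 / (0.061 − 0.024) = 4.2300 / 0.037 = 114.3243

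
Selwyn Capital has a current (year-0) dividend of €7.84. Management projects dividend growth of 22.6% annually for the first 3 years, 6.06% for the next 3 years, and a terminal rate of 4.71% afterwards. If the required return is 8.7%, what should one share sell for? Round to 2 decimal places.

€336.41

Three-stage DDM. Project D₁…D_6; terminal Gordon value at t=6 with g = 0.0471; discount at r = 0.087.
D_1 = 9.6118
D_2 = 11.7841
D_3 = 14.4473
D_4 = 15.3228
D_5 = 16.2514
D_6 = 17.2362
TV_6 = 18.0481/(0.087−0.0471) = 452.3323
P₀ = Σ Dₜ/(1+r)ᵗ + TV_6/(1+r)^6 = 336.4056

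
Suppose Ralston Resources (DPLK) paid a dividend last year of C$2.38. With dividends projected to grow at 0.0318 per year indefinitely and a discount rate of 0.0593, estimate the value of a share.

Gordon growth model: P₀ = D₁/(r − g). D₁ = 2.38 × (1 + 0.0318) = 2.4557.
P₀ = 2.4557 / (0.0593 − 0.0318) = 2.4557 / 0.0275 = 89.2976

C$89.30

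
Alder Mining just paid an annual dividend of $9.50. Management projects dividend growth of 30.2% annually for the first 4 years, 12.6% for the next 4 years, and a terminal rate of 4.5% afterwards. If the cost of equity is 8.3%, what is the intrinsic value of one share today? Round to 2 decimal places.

Three-stage DDM. Project D₁…D_8; terminal Gordon value at t=8 with g = 0.045; discount at r = 0.083.
D_1 = 12.3690
D_2 = 16.1044
D_3 = 20.9680
D_4 = 27.3003
D_5 = 30.7401
D_6 = 34.6134
D_7 = 38.9747
D_8 = 43.8855
TV_8 = 45.8604/(0.083−0.045) = 1206.8514
P₀ = Σ Dₜ/(1+r)ᵗ + TV_8/(1+r)^8 = 786.7971

$786.80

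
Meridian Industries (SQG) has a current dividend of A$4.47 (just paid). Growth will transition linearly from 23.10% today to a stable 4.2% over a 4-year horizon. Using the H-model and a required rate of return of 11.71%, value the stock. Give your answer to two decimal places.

A$84.52

H-model: P₀ = D₀[(1+g_L) + H(g_S−g_L)]/(r−g_L), with H = 4/2 = 2.
P₀ = 4.47 × [(1+0.042) + 2×(0.231−0.042)] / (0.1171−0.042)
   = 4.47 × 1.4200 / 0.0751 = 84.5193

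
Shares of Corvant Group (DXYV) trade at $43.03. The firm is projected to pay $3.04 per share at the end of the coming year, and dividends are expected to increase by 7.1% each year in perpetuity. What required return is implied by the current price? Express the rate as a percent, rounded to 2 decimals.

14.16%

Rearranging the constant-growth DDM: r = D₁/P₀ + g.
r = 3.0400 / 43.03 + 0.071 = 0.07065 + 0.071 = 0.14165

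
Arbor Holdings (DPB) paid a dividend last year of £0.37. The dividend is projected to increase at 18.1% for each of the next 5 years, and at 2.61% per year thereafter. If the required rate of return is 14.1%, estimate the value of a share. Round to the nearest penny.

Two-stage DDM. Project D₁…D_5 at 0.181, terminal growth 0.0261, discount at r = 0.141.
D_1 = 0.4370
D_2 = 0.5161
D_3 = 0.6095
D_4 = 0.7198
D_5 = 0.8501
Terminal value at t=5: TV = D_6/(r−g) = 0.8722/(0.141−0.0261) = 7.5914
P₀ = 0.4370/(1+0.141)^1 + 0.5161/(1+0.141)^2 + 0.6095/(1+0.141)^3 + 0.7198/(1+0.141)^4 + 0.8501/(1+0.141)^5 + 7.5914/(1+0.141)^5 = 5.9794

£5.98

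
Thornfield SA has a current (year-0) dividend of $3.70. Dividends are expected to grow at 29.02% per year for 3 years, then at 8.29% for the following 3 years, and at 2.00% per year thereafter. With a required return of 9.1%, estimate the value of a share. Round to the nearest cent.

$119.72

Three-stage DDM. Project D₁…D_6; terminal Gordon value at t=6 with g = 0.02; discount at r = 0.091.
D_1 = 4.7737
D_2 = 6.1591
D_3 = 7.9464
D_4 = 8.6052
D_5 = 9.3186
D_6 = 10.0911
TV_6 = 10.2929/(0.091−0.02) = 144.9705
P₀ = Σ Dₜ/(1+r)ᵗ + TV_6/(1+r)^6 = 119.7227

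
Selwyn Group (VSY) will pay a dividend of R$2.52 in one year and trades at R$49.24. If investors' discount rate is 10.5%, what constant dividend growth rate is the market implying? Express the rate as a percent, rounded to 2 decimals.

5.38%

From P₀ = D₁/(r − g), the implied growth is g = r − D₁/P₀.
g = 0.105 − 2.52/49.24 = 0.105 − 0.05118 = 0.05382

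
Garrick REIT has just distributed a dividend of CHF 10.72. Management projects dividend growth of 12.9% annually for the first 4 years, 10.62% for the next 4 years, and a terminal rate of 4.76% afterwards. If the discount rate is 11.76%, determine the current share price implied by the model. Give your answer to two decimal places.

Three-stage DDM. Project D₁…D_8; terminal Gordon value at t=8 with g = 0.0476; discount at r = 0.1176.
D_1 = 12.1029
D_2 = 13.6642
D_3 = 15.4268
D_4 = 17.4169
D_5 = 19.2666
D_6 = 21.3127
D_7 = 23.5761
D_8 = 26.0799
TV_8 = 27.3213/(0.1176−0.0476) = 390.3037
P₀ = Σ Dₜ/(1+r)ᵗ + TV_8/(1+r)^8 = 247.8797

CHF 247.88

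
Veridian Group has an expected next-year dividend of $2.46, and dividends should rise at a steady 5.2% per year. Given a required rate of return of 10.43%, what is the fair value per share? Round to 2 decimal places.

Gordon growth model: P₀ = D₁/(r − g), with D₁ = 2.46 given directly.
P₀ = 2.4600 / (0.1043 − 0.052) = 2.4600 / 0.0523 = 47.0363

$47.04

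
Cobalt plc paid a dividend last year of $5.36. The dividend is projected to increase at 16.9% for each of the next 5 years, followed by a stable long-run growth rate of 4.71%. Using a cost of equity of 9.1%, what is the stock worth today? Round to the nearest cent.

$213.69

Two-stage DDM. Project D₁…D_5 at 0.169, terminal growth 0.0471, discount at r = 0.091.
D_1 = 6.2658
D_2 = 7.3248
D_3 = 8.5627
D_4 = 10.0097
D_5 = 11.7014
Terminal value at t=5: TV = D_6/(r−g) = 12.2525/(0.091−0.0471) = 279.1007
P₀ = 6.2658/(1+0.091)^1 + 7.3248/(1+0.091)^2 + 8.5627/(1+0.091)^3 + 10.0097/(1+0.091)^4 + 11.7014/(1+0.091)^5 + 279.1007/(1+0.091)^5 = 213.6928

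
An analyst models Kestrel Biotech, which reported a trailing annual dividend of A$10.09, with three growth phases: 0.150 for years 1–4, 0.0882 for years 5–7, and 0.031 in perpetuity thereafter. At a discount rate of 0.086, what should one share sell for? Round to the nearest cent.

A$324.16

Three-stage DDM. Project D₁…D_7; terminal Gordon value at t=7 with g = 0.031; discount at r = 0.086.
D_1 = 11.6035
D_2 = 13.3440
D_3 = 15.3456
D_4 = 17.6475
D_5 = 19.2040
D_6 = 20.8978
D_7 = 22.7410
TV_7 = 23.4459/(0.086−0.031) = 426.2895
P₀ = Σ Dₜ/(1+r)ᵗ + TV_7/(1+r)^7 = 324.1571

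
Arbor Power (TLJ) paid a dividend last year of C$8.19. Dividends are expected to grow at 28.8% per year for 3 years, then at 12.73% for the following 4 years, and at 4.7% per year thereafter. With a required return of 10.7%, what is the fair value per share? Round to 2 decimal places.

C$329.60

Three-stage DDM. Project D₁…D_7; terminal Gordon value at t=7 with g = 0.047; discount at r = 0.107.
D_1 = 10.5487
D_2 = 13.5868
D_3 = 17.4997
D_4 = 19.7275
D_5 = 22.2388
D_6 = 25.0698
D_7 = 28.2611
TV_7 = 29.5894/(0.107−0.047) = 493.1567
P₀ = Σ Dₜ/(1+r)ᵗ + TV_7/(1+r)^7 = 329.6014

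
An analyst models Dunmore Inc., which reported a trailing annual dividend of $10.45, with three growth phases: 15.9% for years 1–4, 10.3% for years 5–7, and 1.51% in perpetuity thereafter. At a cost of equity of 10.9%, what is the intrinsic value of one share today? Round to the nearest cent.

$216.31

Three-stage DDM. Project D₁…D_7; terminal Gordon value at t=7 with g = 0.0151; discount at r = 0.109.
D_1 = 12.1115
D_2 = 14.0373
D_3 = 16.2692
D_4 = 18.8560
D_5 = 20.7982
D_6 = 22.9404
D_7 = 25.3033
TV_7 = 25.6853/(0.109−0.0151) = 273.5393
P₀ = Σ Dₜ/(1+r)ᵗ + TV_7/(1+r)^7 = 216.3096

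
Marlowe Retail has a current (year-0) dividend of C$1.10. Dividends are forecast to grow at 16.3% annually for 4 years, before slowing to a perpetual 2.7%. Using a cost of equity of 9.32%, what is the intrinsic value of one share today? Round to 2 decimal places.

C$27.01

Two-stage DDM. Project D₁…D_4 at 0.163, terminal growth 0.027, discount at r = 0.0932.
D_1 = 1.2793
D_2 = 1.4878
D_3 = 1.7303
D_4 = 2.0124
Terminal value at t=4: TV = D_5/(r−g) = 2.0667/(0.0932−0.027) = 31.2194
P₀ = 1.2793/(1+0.0932)^1 + 1.4878/(1+0.0932)^2 + 1.7303/(1+0.0932)^3 + 2.0124/(1+0.0932)^4 + 31.2194/(1+0.0932)^4 = 27.0074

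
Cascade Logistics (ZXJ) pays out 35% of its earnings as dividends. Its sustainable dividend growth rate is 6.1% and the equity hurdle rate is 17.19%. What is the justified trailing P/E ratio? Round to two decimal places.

Justified trailing P/E = b(1+g)/(r−g) = 0.35×(1+0.061)/(0.1719−0.061) = 3.3485

3.35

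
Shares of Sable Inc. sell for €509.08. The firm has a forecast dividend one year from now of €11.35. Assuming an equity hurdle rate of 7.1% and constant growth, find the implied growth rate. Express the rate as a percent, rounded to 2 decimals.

4.87%

From P₀ = D₁/(r − g), the implied growth is g = r − D₁/P₀.
g = 0.071 − 11.35/509.08 = 0.071 − 0.02230 = 0.04870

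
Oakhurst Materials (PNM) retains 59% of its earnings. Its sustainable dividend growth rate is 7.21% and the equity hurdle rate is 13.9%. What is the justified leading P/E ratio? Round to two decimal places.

6.13

Payout ratio b = 1 − 0.59 = 0.41.
Justified leading P/E = b/(r−g) = 0.41/(0.139−0.0721) = 6.1286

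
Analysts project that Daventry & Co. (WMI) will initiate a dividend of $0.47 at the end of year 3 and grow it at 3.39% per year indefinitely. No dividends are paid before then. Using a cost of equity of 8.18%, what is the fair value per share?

$8.38

Deferred-dividend DDM. At t=2 the remaining stream is a growing perpetuity with first payment D_3 = 0.47.
V_2 = D_3/(r−g) = 0.47/(0.0818−0.0339) = 9.8121
P₀ = V_2/(1+r)^2 = 9.8121/(1+0.0818)^2 = 8.3843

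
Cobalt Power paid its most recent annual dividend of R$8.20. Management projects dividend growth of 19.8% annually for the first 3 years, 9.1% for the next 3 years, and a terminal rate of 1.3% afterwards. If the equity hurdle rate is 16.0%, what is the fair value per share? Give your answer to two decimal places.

R$102.03

Three-stage DDM. Project D₁…D_6; terminal Gordon value at t=6 with g = 0.013; discount at r = 0.16.
D_1 = 9.8236
D_2 = 11.7687
D_3 = 14.0989
D_4 = 15.3819
D_5 = 16.7816
D_6 = 18.3087
TV_6 = 18.5468/(0.16−0.013) = 126.1684
P₀ = Σ Dₜ/(1+r)ᵗ + TV_6/(1+r)^6 = 102.0320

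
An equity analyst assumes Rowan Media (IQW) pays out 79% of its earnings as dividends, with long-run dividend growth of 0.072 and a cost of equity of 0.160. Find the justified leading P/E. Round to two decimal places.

Justified leading P/E = b/(r−g) = 0.79/(0.16−0.072) = 8.9773

8.98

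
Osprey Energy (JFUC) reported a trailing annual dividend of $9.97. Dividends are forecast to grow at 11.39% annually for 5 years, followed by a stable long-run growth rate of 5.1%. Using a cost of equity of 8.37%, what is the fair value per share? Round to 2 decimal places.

Two-stage DDM. Project D₁…D_5 at 0.1139, terminal growth 0.051, discount at r = 0.0837.
D_1 = 11.1056
D_2 = 12.3705
D_3 = 13.7795
D_4 = 15.3490
D_5 = 17.0972
Terminal value at t=5: TV = D_6/(r−g) = 17.9692/(0.0837−0.051) = 549.5170
P₀ = 11.1056/(1+0.0837)^1 + 12.3705/(1+0.0837)^2 + 13.7795/(1+0.0837)^3 + 15.3490/(1+0.0837)^4 + 17.0972/(1+0.0837)^5 + 549.5170/(1+0.0837)^5 = 421.8267

$421.83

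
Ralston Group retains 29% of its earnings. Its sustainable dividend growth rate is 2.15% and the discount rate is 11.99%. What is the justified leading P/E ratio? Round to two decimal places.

Payout ratio b = 1 − 0.29 = 0.71.
Justified leading P/E = b/(r−g) = 0.71/(0.1199−0.0215) = 7.2154

7.22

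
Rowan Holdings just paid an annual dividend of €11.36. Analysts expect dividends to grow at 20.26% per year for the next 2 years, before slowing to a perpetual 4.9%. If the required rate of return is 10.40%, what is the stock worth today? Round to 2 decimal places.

Two-stage DDM. Project D₁…D_2 at 0.2026, terminal growth 0.049, discount at r = 0.104.
D_1 = 13.6615
D_2 = 16.4294
Terminal value at t=2: TV = D_3/(r−g) = 17.2344/(0.104−0.049) = 313.3528
P₀ = 13.6615/(1+0.104)^1 + 16.4294/(1+0.104)^2 + 313.3528/(1+0.104)^2 = 282.9504

€282.95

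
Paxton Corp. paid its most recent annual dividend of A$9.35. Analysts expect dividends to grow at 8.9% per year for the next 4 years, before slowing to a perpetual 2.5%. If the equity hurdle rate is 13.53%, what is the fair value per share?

Two-stage DDM. Project D₁…D_4 at 0.089, terminal growth 0.025, discount at r = 0.1353.
D_1 = 10.1822
D_2 = 11.0884
D_3 = 12.0752
D_4 = 13.1499
Terminal value at t=4: TV = D_5/(r−g) = 13.4787/(0.1353−0.025) = 122.2001
P₀ = 10.1822/(1+0.1353)^1 + 11.0884/(1+0.1353)^2 + 12.0752/(1+0.1353)^3 + 13.1499/(1+0.1353)^4 + 122.2001/(1+0.1353)^4 = 107.2971

A$107.30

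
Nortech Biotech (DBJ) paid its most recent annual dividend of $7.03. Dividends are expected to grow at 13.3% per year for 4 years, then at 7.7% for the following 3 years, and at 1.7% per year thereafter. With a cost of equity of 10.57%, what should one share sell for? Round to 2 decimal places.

Three-stage DDM. Project D₁…D_7; terminal Gordon value at t=7 with g = 0.017; discount at r = 0.1057.
D_1 = 7.9650
D_2 = 9.0243
D_3 = 10.2246
D_4 = 11.5844
D_5 = 12.4764
D_6 = 13.4371
D_7 = 14.4718
TV_7 = 14.7178/(0.1057−0.017) = 165.9279
P₀ = Σ Dₜ/(1+r)ᵗ + TV_7/(1+r)^7 = 134.0859

$134.09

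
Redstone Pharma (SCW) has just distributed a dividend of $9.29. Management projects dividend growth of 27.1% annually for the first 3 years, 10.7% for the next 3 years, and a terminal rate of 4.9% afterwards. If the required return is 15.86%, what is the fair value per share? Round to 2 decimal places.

Three-stage DDM. Project D₁…D_6; terminal Gordon value at t=6 with g = 0.049; discount at r = 0.1586.
D_1 = 11.8076
D_2 = 15.0074
D_3 = 19.0745
D_4 = 21.1154
D_5 = 23.3748
D_6 = 25.8759
TV_6 = 27.1438/(0.1586−0.049) = 247.6624
P₀ = Σ Dₜ/(1+r)ᵗ + TV_6/(1+r)^6 = 169.6387

$169.64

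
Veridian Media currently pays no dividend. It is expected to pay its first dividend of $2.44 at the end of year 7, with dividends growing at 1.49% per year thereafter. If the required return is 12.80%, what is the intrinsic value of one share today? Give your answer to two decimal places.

Deferred-dividend DDM. At t=6 the remaining stream is a growing perpetuity with first payment D_7 = 2.44.
V_6 = D_7/(r−g) = 2.44/(0.128−0.0149) = 21.5738
P₀ = V_6/(1+r)^6 = 21.5738/(1+0.128)^6 = 10.4730

$10.47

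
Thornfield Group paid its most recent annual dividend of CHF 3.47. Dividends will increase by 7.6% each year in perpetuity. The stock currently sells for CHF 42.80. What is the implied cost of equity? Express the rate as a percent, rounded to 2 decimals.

Rearranging the constant-growth DDM: r = D₁/P₀ + g.
D₁ = 3.47 × (1 + 0.076) = 3.7337.
r = 3.7337 / 42.80 + 0.076 = 0.08724 + 0.076 = 0.16324

16.32%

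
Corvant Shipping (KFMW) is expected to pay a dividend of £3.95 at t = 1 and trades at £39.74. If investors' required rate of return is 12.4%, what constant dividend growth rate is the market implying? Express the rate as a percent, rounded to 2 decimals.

From P₀ = D₁/(r − g), the implied growth is g = r − D₁/P₀.
g = 0.124 − 3.95/39.74 = 0.124 − 0.09940 = 0.02460

2.46%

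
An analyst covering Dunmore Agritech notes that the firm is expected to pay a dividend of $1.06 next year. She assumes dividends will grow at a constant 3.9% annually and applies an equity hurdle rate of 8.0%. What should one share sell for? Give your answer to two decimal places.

Gordon growth model: P₀ = D₁/(r − g), with D₁ = 1.06 given directly.
P₀ = 1.0600 / (0.08 − 0.039) = 1.0600 / 0.041 = 25.8537

$25.85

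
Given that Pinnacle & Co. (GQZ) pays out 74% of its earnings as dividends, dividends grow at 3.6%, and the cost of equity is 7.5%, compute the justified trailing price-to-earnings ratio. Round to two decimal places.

Justified trailing P/E = b(1+g)/(r−g) = 0.74×(1+0.036)/(0.075−0.036) = 19.6574

19.66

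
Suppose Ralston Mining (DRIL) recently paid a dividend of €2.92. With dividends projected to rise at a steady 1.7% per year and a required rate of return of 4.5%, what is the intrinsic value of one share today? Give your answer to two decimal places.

Gordon growth model: P₀ = D₁/(r − g). D₁ = 2.92 × (1 + 0.017) = 2.9696.
P₀ = 2.9696 / (0.045 − 0.017) = 2.9696 / 0.028 = 106.0586

€106.06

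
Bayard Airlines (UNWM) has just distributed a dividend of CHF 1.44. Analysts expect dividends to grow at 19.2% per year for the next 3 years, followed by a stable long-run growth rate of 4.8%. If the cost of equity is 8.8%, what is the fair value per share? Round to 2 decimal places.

Two-stage DDM. Project D₁…D_3 at 0.192, terminal growth 0.048, discount at r = 0.088.
D_1 = 1.7165
D_2 = 2.0460
D_3 = 2.4389
Terminal value at t=3: TV = D_4/(r−g) = 2.5560/(0.088−0.048) = 63.8988
P₀ = 1.7165/(1+0.088)^1 + 2.0460/(1+0.088)^2 + 2.4389/(1+0.088)^3 + 63.8988/(1+0.088)^3 = 54.8140

CHF 54.81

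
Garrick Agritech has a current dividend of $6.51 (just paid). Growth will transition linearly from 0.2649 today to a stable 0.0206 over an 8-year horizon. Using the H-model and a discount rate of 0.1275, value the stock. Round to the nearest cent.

H-model: P₀ = D₀[(1+g_L) + H(g_S−g_L)]/(r−g_L), with H = 8/2 = 4.
P₀ = 6.51 × [(1+0.0206) + 4×(0.2649−0.0206)] / (0.1275−0.0206)
   = 6.51 × 1.9978 / 0.1069 = 121.6621

$121.66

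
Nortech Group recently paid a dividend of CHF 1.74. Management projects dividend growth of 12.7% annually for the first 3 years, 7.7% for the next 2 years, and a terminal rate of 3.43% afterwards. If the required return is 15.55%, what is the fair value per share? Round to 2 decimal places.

CHF 19.84

Three-stage DDM. Project D₁…D_5; terminal Gordon value at t=5 with g = 0.0343; discount at r = 0.1555.
D_1 = 1.9610
D_2 = 2.2100
D_3 = 2.4907
D_4 = 2.6825
D_5 = 2.8890
TV_5 = 2.9881/(0.1555−0.0343) = 24.6545
P₀ = Σ Dₜ/(1+r)ᵗ + TV_5/(1+r)^5 = 19.8426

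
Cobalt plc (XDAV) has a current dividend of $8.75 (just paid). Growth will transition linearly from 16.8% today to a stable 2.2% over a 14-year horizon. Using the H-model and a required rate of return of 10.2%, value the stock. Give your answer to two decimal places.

$223.56

H-model: P₀ = D₀[(1+g_L) + H(g_S−g_L)]/(r−g_L), with H = 14/2 = 7.
P₀ = 8.75 × [(1+0.022) + 7×(0.168−0.022)] / (0.102−0.022)
   = 8.75 × 2.0440 / 0.08 = 223.5625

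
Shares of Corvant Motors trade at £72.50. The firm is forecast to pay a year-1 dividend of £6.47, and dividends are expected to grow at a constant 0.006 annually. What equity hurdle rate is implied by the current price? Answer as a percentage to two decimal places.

9.52%

Rearranging the constant-growth DDM: r = D₁/P₀ + g.
r = 6.4700 / 72.50 + 0.006 = 0.08924 + 0.006 = 0.09524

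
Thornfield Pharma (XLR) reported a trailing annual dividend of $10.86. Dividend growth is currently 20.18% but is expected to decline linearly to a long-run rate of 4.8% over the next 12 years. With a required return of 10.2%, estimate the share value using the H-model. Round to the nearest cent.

$396.35

H-model: P₀ = D₀[(1+g_L) + H(g_S−g_L)]/(r−g_L), with H = 12/2 = 6.
P₀ = 10.86 × [(1+0.048) + 6×(0.2018−0.048)] / (0.102−0.048)
   = 10.86 × 1.9708 / 0.054 = 396.3498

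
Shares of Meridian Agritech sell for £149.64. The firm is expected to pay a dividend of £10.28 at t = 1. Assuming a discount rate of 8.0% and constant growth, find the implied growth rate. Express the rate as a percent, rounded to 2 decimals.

From P₀ = D₁/(r − g), the implied growth is g = r − D₁/P₀.
g = 0.08 − 10.28/149.64 = 0.08 − 0.06870 = 0.01130

1.13%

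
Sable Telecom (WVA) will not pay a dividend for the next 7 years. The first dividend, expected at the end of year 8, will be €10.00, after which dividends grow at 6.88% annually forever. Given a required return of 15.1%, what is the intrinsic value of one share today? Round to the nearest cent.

Deferred-dividend DDM. At t=7 the remaining stream is a growing perpetuity with first payment D_8 = 10.00.
V_7 = D_8/(r−g) = 10.00/(0.151−0.0688) = 121.6545
P₀ = V_7/(1+r)^7 = 121.6545/(1+0.151)^7 = 45.4570

€45.46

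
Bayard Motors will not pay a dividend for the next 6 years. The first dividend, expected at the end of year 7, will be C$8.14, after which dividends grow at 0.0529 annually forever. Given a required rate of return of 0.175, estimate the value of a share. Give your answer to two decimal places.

Deferred-dividend DDM. At t=6 the remaining stream is a growing perpetuity with first payment D_7 = 8.14.
V_6 = D_7/(r−g) = 8.14/(0.175−0.0529) = 66.6667
P₀ = V_6/(1+r)^6 = 66.6667/(1+0.175)^6 = 25.3327

C$25.33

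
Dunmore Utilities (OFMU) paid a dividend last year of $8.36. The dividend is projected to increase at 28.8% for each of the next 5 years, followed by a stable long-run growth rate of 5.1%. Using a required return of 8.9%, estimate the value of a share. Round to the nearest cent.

Two-stage DDM. Project D₁…D_5 at 0.288, terminal growth 0.051, discount at r = 0.089.
D_1 = 10.7677
D_2 = 13.8688
D_3 = 17.8630
D_4 = 23.0075
D_5 = 29.6337
Terminal value at t=5: TV = D_6/(r−g) = 31.1450/(0.089−0.051) = 819.6052
P₀ = 10.7677/(1+0.089)^1 + 13.8688/(1+0.089)^2 + 17.8630/(1+0.089)^3 + 23.0075/(1+0.089)^4 + 29.6337/(1+0.089)^5 + 819.6052/(1+0.089)^5 = 606.2586

$606.26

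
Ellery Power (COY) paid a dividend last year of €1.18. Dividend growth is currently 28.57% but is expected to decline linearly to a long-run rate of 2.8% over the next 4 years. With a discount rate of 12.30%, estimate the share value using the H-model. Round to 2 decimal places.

H-model: P₀ = D₀[(1+g_L) + H(g_S−g_L)]/(r−g_L), with H = 4/2 = 2.
P₀ = 1.18 × [(1+0.028) + 2×(0.2857−0.028)] / (0.123−0.028)
   = 1.18 × 1.5434 / 0.095 = 19.1707

€19.17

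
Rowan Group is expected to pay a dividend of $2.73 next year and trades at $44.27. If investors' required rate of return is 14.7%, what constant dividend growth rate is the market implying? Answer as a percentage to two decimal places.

8.53%

From P₀ = D₁/(r − g), the implied growth is g = r − D₁/P₀.
g = 0.147 − 2.73/44.27 = 0.147 − 0.06167 = 0.08533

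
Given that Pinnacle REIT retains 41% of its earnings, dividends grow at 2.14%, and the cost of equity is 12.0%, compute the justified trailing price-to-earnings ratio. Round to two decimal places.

6.11

Payout ratio b = 1 − 0.41 = 0.59.
Justified trailing P/E = b(1+g)/(r−g) = 0.59×(1+0.0214)/(0.12−0.0214) = 6.1118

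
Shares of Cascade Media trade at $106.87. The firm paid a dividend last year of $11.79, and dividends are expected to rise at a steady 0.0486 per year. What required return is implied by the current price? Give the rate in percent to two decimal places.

Rearranging the constant-growth DDM: r = D₁/P₀ + g.
D₁ = 11.79 × (1 + 0.0486) = 12.3630.
r = 12.3630 / 106.87 + 0.0486 = 0.11568 + 0.0486 = 0.16428

16.43%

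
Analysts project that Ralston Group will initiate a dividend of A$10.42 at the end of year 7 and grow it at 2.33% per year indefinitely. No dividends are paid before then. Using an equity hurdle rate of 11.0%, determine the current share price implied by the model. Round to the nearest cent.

A$64.26

Deferred-dividend DDM. At t=6 the remaining stream is a growing perpetuity with first payment D_7 = 10.42.
V_6 = D_7/(r−g) = 10.42/(0.11−0.0233) = 120.1845
P₀ = V_6/(1+r)^6 = 120.1845/(1+0.11)^6 = 64.2556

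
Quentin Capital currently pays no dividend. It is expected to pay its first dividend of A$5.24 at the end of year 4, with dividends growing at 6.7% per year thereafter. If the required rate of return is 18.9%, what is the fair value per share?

A$25.55

Deferred-dividend DDM. At t=3 the remaining stream is a growing perpetuity with first payment D_4 = 5.24.
V_3 = D_4/(r−g) = 5.24/(0.189−0.067) = 42.9508
P₀ = V_3/(1+r)^3 = 42.9508/(1+0.189)^3 = 25.5521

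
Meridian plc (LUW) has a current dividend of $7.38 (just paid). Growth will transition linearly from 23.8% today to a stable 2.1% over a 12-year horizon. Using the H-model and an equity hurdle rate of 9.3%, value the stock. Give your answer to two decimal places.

$238.11

H-model: P₀ = D₀[(1+g_L) + H(g_S−g_L)]/(r−g_L), with H = 12/2 = 6.
P₀ = 7.38 × [(1+0.021) + 6×(0.238−0.021)] / (0.093−0.021)
   = 7.38 × 2.3230 / 0.072 = 238.1075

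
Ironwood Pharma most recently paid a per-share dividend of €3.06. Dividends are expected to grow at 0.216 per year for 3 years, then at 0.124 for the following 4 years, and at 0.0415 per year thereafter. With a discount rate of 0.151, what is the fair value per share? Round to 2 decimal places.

Three-stage DDM. Project D₁…D_7; terminal Gordon value at t=7 with g = 0.0415; discount at r = 0.151.
D_1 = 3.7210
D_2 = 4.5247
D_3 = 5.5020
D_4 = 6.1843
D_5 = 6.9511
D_6 = 7.8131
D_7 = 8.7819
TV_7 = 9.1463/(0.151−0.0415) = 83.5281
P₀ = Σ Dₜ/(1+r)ᵗ + TV_7/(1+r)^7 = 55.0734

€55.07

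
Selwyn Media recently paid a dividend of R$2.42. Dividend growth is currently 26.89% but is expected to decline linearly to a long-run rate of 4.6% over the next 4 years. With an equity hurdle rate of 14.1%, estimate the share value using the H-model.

R$38.00

H-model: P₀ = D₀[(1+g_L) + H(g_S−g_L)]/(r−g_L), with H = 4/2 = 2.
P₀ = 2.42 × [(1+0.046) + 2×(0.2689−0.046)] / (0.141−0.046)
   = 2.42 × 1.4918 / 0.095 = 38.0016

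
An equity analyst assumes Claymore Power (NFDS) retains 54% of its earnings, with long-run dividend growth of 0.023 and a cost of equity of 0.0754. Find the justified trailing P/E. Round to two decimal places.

8.98

Payout ratio b = 1 − 0.54 = 0.46.
Justified trailing P/E = b(1+g)/(r−g) = 0.46×(1+0.023)/(0.0754−0.023) = 8.9805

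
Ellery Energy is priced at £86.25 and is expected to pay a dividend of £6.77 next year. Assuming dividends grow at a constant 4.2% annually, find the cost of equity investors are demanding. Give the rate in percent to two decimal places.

12.05%

Rearranging the constant-growth DDM: r = D₁/P₀ + g.
r = 6.7700 / 86.25 + 0.042 = 0.07849 + 0.042 = 0.12049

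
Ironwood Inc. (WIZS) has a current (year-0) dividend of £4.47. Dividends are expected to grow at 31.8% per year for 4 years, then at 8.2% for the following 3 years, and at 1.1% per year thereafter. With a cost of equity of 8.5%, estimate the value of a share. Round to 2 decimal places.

£190.68

Three-stage DDM. Project D₁…D_7; terminal Gordon value at t=7 with g = 0.011; discount at r = 0.085.
D_1 = 5.8915
D_2 = 7.7649
D_3 = 10.2342
D_4 = 13.4887
D_5 = 14.5947
D_6 = 15.7915
D_7 = 17.0864
TV_7 = 17.2744/(0.085−0.011) = 233.4374
P₀ = Σ Dₜ/(1+r)ᵗ + TV_7/(1+r)^7 = 190.6844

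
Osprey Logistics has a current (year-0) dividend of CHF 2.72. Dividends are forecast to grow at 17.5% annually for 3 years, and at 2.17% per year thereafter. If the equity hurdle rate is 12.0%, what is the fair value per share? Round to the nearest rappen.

CHF 41.63

Two-stage DDM. Project D₁…D_3 at 0.175, terminal growth 0.0217, discount at r = 0.12.
D_1 = 3.1960
D_2 = 3.7553
D_3 = 4.4125
Terminal value at t=3: TV = D_4/(r−g) = 4.5082/(0.12−0.0217) = 45.8619
P₀ = 3.1960/(1+0.12)^1 + 3.7553/(1+0.12)^2 + 4.4125/(1+0.12)^3 + 45.8619/(1+0.12)^3 = 41.6316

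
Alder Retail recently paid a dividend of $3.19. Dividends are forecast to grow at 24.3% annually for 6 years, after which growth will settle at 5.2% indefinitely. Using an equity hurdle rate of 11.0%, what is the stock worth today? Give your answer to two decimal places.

$143.07

Two-stage DDM. Project D₁…D_6 at 0.243, terminal growth 0.052, discount at r = 0.11.
D_1 = 3.9652
D_2 = 4.9287
D_3 = 6.1264
D_4 = 7.6151
D_5 = 9.4656
D_6 = 11.7657
Terminal value at t=6: TV = D_7/(r−g) = 12.3775/(0.11−0.052) = 213.4053
P₀ = 3.9652/(1+0.11)^1 + 4.9287/(1+0.11)^2 + 6.1264/(1+0.11)^3 + 7.6151/(1+0.11)^4 + 9.4656/(1+0.11)^5 + 11.7657/(1+0.11)^6 + 213.4053/(1+0.11)^6 = 143.0713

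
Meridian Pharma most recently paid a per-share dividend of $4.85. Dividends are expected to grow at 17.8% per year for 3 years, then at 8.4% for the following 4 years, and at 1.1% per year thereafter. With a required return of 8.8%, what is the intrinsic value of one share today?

$121.13

Three-stage DDM. Project D₁…D_7; terminal Gordon value at t=7 with g = 0.011; discount at r = 0.088.
D_1 = 5.7133
D_2 = 6.7303
D_3 = 7.9283
D_4 = 8.5942
D_5 = 9.3161
D_6 = 10.0987
D_7 = 10.9470
TV_7 = 11.0674/(0.088−0.011) = 143.7326
P₀ = Σ Dₜ/(1+r)ᵗ + TV_7/(1+r)^7 = 121.1347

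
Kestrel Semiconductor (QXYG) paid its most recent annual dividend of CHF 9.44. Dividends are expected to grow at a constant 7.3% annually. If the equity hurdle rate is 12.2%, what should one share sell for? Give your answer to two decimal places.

CHF 206.72

Gordon growth model: P₀ = D₁/(r − g). D₁ = 9.44 × (1 + 0.073) = 10.1291.
P₀ = 10.1291 / (0.122 − 0.073) = 10.1291 / 0.049 = 206.7167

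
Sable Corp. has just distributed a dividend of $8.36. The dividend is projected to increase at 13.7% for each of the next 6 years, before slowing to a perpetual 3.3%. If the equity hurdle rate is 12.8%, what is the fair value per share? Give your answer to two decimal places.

$146.92

Two-stage DDM. Project D₁…D_6 at 0.137, terminal growth 0.033, discount at r = 0.128.
D_1 = 9.5053
D_2 = 10.8075
D_3 = 12.2882
D_4 = 13.9717
D_5 = 15.8858
D_6 = 18.0621
Terminal value at t=6: TV = D_7/(r−g) = 18.6582/(0.128−0.033) = 196.4019
P₀ = 9.5053/(1+0.128)^1 + 10.8075/(1+0.128)^2 + 12.2882/(1+0.128)^3 + 13.9717/(1+0.128)^4 + 15.8858/(1+0.128)^5 + 18.0621/(1+0.128)^6 + 196.4019/(1+0.128)^6 = 146.9230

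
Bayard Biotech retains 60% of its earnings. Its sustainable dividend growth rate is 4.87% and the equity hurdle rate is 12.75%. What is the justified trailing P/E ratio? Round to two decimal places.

Payout ratio b = 1 − 0.60 = 0.40.
Justified trailing P/E = b(1+g)/(r−g) = 0.40×(1+0.0487)/(0.1275−0.0487) = 5.3234

5.32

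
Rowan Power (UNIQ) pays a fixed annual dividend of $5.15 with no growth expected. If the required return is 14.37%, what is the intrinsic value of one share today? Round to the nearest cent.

Zero-growth DDM (perpetuity): P₀ = D/r = 5.15 / 0.1437 = 35.8386

$35.84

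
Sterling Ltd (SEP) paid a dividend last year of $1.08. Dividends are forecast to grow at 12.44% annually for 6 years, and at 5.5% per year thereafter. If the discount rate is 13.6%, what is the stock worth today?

Two-stage DDM. Project D₁…D_6 at 0.1244, terminal growth 0.055, discount at r = 0.136.
D_1 = 1.2144
D_2 = 1.3654
D_3 = 1.5353
D_4 = 1.7263
D_5 = 1.9410
D_6 = 2.1825
Terminal value at t=6: TV = D_7/(r−g) = 2.3025/(0.136−0.055) = 28.4260
P₀ = 1.2144/(1+0.136)^1 + 1.3654/(1+0.136)^2 + 1.5353/(1+0.136)^3 + 1.7263/(1+0.136)^4 + 1.9410/(1+0.136)^5 + 2.1825/(1+0.136)^6 + 28.4260/(1+0.136)^6 = 19.4788

$19.48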